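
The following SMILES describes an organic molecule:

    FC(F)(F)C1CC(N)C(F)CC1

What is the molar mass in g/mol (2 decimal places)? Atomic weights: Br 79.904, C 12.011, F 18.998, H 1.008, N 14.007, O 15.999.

First, the molecular formula is C7H11F4N (counting implicit H from valence).
  C: 7 × 12.011 = 84.077
  F: 4 × 18.998 = 75.992
  H: 11 × 1.008 = 11.088
  N: 1 × 14.007 = 14.007
Sum: 7×12.011 + 4×18.998 + 11×1.008 + 1×14.007 = 185.164 → 185.16 g/mol.

185.16 g/mol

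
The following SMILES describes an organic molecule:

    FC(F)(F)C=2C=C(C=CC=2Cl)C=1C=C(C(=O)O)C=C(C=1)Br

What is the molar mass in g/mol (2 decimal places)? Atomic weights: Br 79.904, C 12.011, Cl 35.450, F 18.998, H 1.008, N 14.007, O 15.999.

379.56 g/mol

First, the molecular formula is C14H7BrClF3O2 (counting implicit H from valence).
  Br: 1 × 79.904 = 79.904
  C: 14 × 12.011 = 168.154
  Cl: 1 × 35.450 = 35.450
  F: 3 × 18.998 = 56.994
  H: 7 × 1.008 = 7.056
  O: 2 × 15.999 = 31.998
Sum: 1×79.904 + 14×12.011 + 1×35.450 + 3×18.998 + 7×1.008 + 2×15.999 = 379.556 → 379.56 g/mol.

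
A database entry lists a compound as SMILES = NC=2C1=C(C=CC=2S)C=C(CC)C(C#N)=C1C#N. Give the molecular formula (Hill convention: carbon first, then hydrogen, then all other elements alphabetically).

C14H11N3S

Walk through each heavy atom and fill implicit hydrogens from standard valence (C 4, N 3, O 2, S 2, halogen 1):
  atom 1: N, bond orders sum to 1 (valence 3) → 2 H
  atom 2: C, bond orders sum to 4 (valence 4) → 0 H
  atom 3: C, bond orders sum to 4 (valence 4) → 0 H
  atom 4: C, bond orders sum to 4 (valence 4) → 0 H
  atom 5: C, bond orders sum to 3 (valence 4) → 1 H
  atom 6: C, bond orders sum to 3 (valence 4) → 1 H
  atom 7: C, bond orders sum to 4 (valence 4) → 0 H
  atom 8: S, bond orders sum to 1 (valence 2) → 1 H
  atom 9: C, bond orders sum to 3 (valence 4) → 1 H
  atom 10: C, bond orders sum to 4 (valence 4) → 0 H
  atom 11: C, bond orders sum to 2 (valence 4) → 2 H
  atom 12: C, bond orders sum to 1 (valence 4) → 3 H
  atom 13: C, bond orders sum to 4 (valence 4) → 0 H
  atom 14: C, bond orders sum to 4 (valence 4) → 0 H
  atom 15: N, bond orders sum to 3 (valence 3) → 0 H
  atom 16: C, bond orders sum to 4 (valence 4) → 0 H
  atom 17: C, bond orders sum to 4 (valence 4) → 0 H
  atom 18: N, bond orders sum to 3 (valence 3) → 0 H
Totals → C:14, H:11, N:3, S:1.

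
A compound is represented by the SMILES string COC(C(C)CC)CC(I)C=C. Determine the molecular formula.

C10H19IO

Walk through each heavy atom and fill implicit hydrogens from standard valence (C 4, N 3, O 2, S 2, halogen 1):
  atom 1: C, bond orders sum to 1 (valence 4) → 3 H
  atom 2: O, bond orders sum to 2 (valence 2) → 0 H
  atom 3: C, bond orders sum to 3 (valence 4) → 1 H
  atom 4: C, bond orders sum to 3 (valence 4) → 1 H
  atom 5: C, bond orders sum to 1 (valence 4) → 3 H
  atom 6: C, bond orders sum to 2 (valence 4) → 2 H
  atom 7: C, bond orders sum to 1 (valence 4) → 3 H
  atom 8: C, bond orders sum to 2 (valence 4) → 2 H
  atom 9: C, bond orders sum to 3 (valence 4) → 1 H
  atom 10: I (halogen, monovalent) → 0 H
  atom 11: C, bond orders sum to 3 (valence 4) → 1 H
  atom 12: C, bond orders sum to 2 (valence 4) → 2 H
Totals → C:10, H:19, I:1, O:1.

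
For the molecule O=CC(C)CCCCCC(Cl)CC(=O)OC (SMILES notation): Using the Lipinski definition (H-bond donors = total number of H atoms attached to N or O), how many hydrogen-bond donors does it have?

Donors: find every N or O and count the H atoms it carries.
  atom 1 (O): bond orders sum to 2 → 0 H
  atom 14 (O): bond orders sum to 2 → 0 H
  atom 15 (O): bond orders sum to 2 → 0 H
Lipinski HBD = 0.

0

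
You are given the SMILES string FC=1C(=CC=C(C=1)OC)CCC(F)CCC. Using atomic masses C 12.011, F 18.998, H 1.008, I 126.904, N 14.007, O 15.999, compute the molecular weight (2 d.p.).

228.28 g/mol

First, the molecular formula is C13H18F2O (counting implicit H from valence).
  C: 13 × 12.011 = 156.143
  F: 2 × 18.998 = 37.996
  H: 18 × 1.008 = 18.144
  O: 1 × 15.999 = 15.999
Sum: 13×12.011 + 2×18.998 + 18×1.008 + 1×15.999 = 228.282 → 228.28 g/mol.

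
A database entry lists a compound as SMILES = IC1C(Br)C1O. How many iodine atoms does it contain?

Scan the SMILES for I atoms (remember two-letter symbols like Cl and Br are single atoms).
Iodine count: 1.

1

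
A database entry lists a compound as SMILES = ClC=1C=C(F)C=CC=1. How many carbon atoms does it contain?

6

Count every carbon token in the SMILES (each C, including those in ring-closure positions and inside branches).
Carbon count: 6.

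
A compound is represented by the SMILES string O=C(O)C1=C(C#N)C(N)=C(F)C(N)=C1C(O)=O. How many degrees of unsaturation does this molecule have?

8

Degree of unsaturation = (number of rings) + (number of π bonds).
Ring closures in the SMILES: 1.
π bonds: 5 double bonds (each 1 DoU), 1 triple bond (each 2 DoU) → 7 DoU from unsaturation.
Total DoU = 1 + 7 = 8.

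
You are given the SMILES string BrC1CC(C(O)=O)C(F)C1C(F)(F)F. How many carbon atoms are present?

7

Count every carbon token in the SMILES (each C, including those in ring-closure positions and inside branches).
Carbon count: 7.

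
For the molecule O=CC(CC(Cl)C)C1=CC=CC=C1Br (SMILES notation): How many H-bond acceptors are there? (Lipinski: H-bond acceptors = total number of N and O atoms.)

N atoms: 0; O atoms: 1.
Lipinski HBA = 0 + 1 = 1.

1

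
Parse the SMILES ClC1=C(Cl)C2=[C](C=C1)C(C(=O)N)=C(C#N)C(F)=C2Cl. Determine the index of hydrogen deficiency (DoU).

10

Degree of unsaturation = (number of rings) + (number of π bonds).
Ring closures in the SMILES: 2.
π bonds: 6 double bonds (each 1 DoU), 1 triple bond (each 2 DoU) → 8 DoU from unsaturation.
Total DoU = 2 + 8 = 10.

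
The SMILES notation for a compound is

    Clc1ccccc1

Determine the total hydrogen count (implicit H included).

5

Walk through each heavy atom and fill implicit hydrogens from standard valence (C 4, N 3, O 2, S 2, halogen 1); for lowercase aromatic atoms, an aromatic c carries 1 H when it has two neighbours and 0 H with three, and aromatic n carries 0 H:
  atom 1: Cl (halogen, monovalent) → 0 H
  atom 2: aromatic c, 3 neighbours → 0 H
  atom 3: aromatic c, 2 neighbours → 1 H
  atom 4: aromatic c, 2 neighbours → 1 H
  atom 5: aromatic c, 2 neighbours → 1 H
  atom 6: aromatic c, 2 neighbours → 1 H
  atom 7: aromatic c, 2 neighbours → 1 H
Total hydrogens: 5.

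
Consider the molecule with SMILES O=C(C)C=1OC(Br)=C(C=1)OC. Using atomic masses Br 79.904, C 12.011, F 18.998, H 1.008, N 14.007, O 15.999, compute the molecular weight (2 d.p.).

219.03 g/mol

First, the molecular formula is C7H7BrO3 (counting implicit H from valence).
  Br: 1 × 79.904 = 79.904
  C: 7 × 12.011 = 84.077
  H: 7 × 1.008 = 7.056
  O: 3 × 15.999 = 47.997
Sum: 1×79.904 + 7×12.011 + 7×1.008 + 3×15.999 = 219.034 → 219.03 g/mol.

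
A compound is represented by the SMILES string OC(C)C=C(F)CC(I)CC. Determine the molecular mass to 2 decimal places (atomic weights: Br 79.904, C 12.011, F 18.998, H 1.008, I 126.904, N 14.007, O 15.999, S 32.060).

First, the molecular formula is C8H14FIO (counting implicit H from valence).
  C: 8 × 12.011 = 96.088
  F: 1 × 18.998 = 18.998
  H: 14 × 1.008 = 14.112
  I: 1 × 126.904 = 126.904
  O: 1 × 15.999 = 15.999
Sum: 8×12.011 + 1×18.998 + 14×1.008 + 1×126.904 + 1×15.999 = 272.101 → 272.10 g/mol.

272.10 g/mol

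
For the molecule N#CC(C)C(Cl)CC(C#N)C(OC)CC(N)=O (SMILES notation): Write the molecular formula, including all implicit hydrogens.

Walk through each heavy atom and fill implicit hydrogens from standard valence (C 4, N 3, O 2, S 2, halogen 1):
  atom 1: N, bond orders sum to 3 (valence 3) → 0 H
  atom 2: C, bond orders sum to 4 (valence 4) → 0 H
  atom 3: C, bond orders sum to 3 (valence 4) → 1 H
  atom 4: C, bond orders sum to 1 (valence 4) → 3 H
  atom 5: C, bond orders sum to 3 (valence 4) → 1 H
  atom 6: Cl (halogen, monovalent) → 0 H
  atom 7: C, bond orders sum to 2 (valence 4) → 2 H
  atom 8: C, bond orders sum to 3 (valence 4) → 1 H
  atom 9: C, bond orders sum to 4 (valence 4) → 0 H
  atom 10: N, bond orders sum to 3 (valence 3) → 0 H
  atom 11: C, bond orders sum to 3 (valence 4) → 1 H
  atom 12: O, bond orders sum to 2 (valence 2) → 0 H
  atom 13: C, bond orders sum to 1 (valence 4) → 3 H
  atom 14: C, bond orders sum to 2 (valence 4) → 2 H
  atom 15: C, bond orders sum to 4 (valence 4) → 0 H
  atom 16: N, bond orders sum to 1 (valence 3) → 2 H
  atom 17: O, bond orders sum to 2 (valence 2) → 0 H
Totals → C:11, H:16, Cl:1, N:3, O:2.

C11H16ClN3O2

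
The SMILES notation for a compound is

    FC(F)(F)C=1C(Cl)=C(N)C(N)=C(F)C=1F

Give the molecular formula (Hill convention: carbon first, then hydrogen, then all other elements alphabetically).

C7H4ClF5N2

Walk through each heavy atom and fill implicit hydrogens from standard valence (C 4, N 3, O 2, S 2, halogen 1):
  atom 1: F (halogen, monovalent) → 0 H
  atom 2: C, bond orders sum to 4 (valence 4) → 0 H
  atom 3: F (halogen, monovalent) → 0 H
  atom 4: F (halogen, monovalent) → 0 H
  atom 5: C, bond orders sum to 4 (valence 4) → 0 H
  atom 6: C, bond orders sum to 4 (valence 4) → 0 H
  atom 7: Cl (halogen, monovalent) → 0 H
  atom 8: C, bond orders sum to 4 (valence 4) → 0 H
  atom 9: N, bond orders sum to 1 (valence 3) → 2 H
  atom 10: C, bond orders sum to 4 (valence 4) → 0 H
  atom 11: N, bond orders sum to 1 (valence 3) → 2 H
  atom 12: C, bond orders sum to 4 (valence 4) → 0 H
  atom 13: F (halogen, monovalent) → 0 H
  atom 14: C, bond orders sum to 4 (valence 4) → 0 H
  atom 15: F (halogen, monovalent) → 0 H
Totals → C:7, H:4, Cl:1, F:5, N:2.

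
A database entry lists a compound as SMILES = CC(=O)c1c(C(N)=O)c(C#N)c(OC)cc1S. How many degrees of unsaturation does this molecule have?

8

Molecular formula: C11H10N2O3S.
DoU = (2C + 2 + N − H − X) / 2, where X is the halogen count and O/S are ignored.
    = (2·11 + 2 + 2 − 10 − 0) / 2 = 16 / 2 = 8.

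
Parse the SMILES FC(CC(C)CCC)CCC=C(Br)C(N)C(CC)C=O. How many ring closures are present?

0

In SMILES, each pair of matching ring-closure digits denotes one ring-closing bond; the number of such bonds equals the number of independent rings.
Ring-closure bonds here: 0.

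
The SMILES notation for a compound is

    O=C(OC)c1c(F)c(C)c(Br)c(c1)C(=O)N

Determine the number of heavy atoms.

Every atom symbol written in the SMILES (organic subset) is one heavy atom; implicit H are not written.
Heavy atoms by element → Br:1, C:10, F:1, N:1, O:3.
Total: 16.

16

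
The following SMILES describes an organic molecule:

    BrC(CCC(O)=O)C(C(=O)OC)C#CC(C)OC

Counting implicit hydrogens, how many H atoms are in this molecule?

17

Walk through each heavy atom and fill implicit hydrogens from standard valence (C 4, N 3, O 2, S 2, halogen 1):
  atom 1: Br (halogen, monovalent) → 0 H
  atom 2: C, bond orders sum to 3 (valence 4) → 1 H
  atom 3: C, bond orders sum to 2 (valence 4) → 2 H
  atom 4: C, bond orders sum to 2 (valence 4) → 2 H
  atom 5: C, bond orders sum to 4 (valence 4) → 0 H
  atom 6: O, bond orders sum to 1 (valence 2) → 1 H
  atom 7: O, bond orders sum to 2 (valence 2) → 0 H
  atom 8: C, bond orders sum to 3 (valence 4) → 1 H
  atom 9: C, bond orders sum to 4 (valence 4) → 0 H
  atom 10: O, bond orders sum to 2 (valence 2) → 0 H
  atom 11: O, bond orders sum to 2 (valence 2) → 0 H
  atom 12: C, bond orders sum to 1 (valence 4) → 3 H
  atom 13: C, bond orders sum to 4 (valence 4) → 0 H
  atom 14: C, bond orders sum to 4 (valence 4) → 0 H
  atom 15: C, bond orders sum to 3 (valence 4) → 1 H
  atom 16: C, bond orders sum to 1 (valence 4) → 3 H
  atom 17: O, bond orders sum to 2 (valence 2) → 0 H
  atom 18: C, bond orders sum to 1 (valence 4) → 3 H
Total hydrogens: 17.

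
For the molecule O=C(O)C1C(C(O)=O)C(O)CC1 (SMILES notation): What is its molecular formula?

C7H10O5

Walk through each heavy atom and fill implicit hydrogens from standard valence (C 4, N 3, O 2, S 2, halogen 1):
  atom 1: O, bond orders sum to 2 (valence 2) → 0 H
  atom 2: C, bond orders sum to 4 (valence 4) → 0 H
  atom 3: O, bond orders sum to 1 (valence 2) → 1 H
  atom 4: C, bond orders sum to 3 (valence 4) → 1 H
  atom 5: C, bond orders sum to 3 (valence 4) → 1 H
  atom 6: C, bond orders sum to 4 (valence 4) → 0 H
  atom 7: O, bond orders sum to 1 (valence 2) → 1 H
  atom 8: O, bond orders sum to 2 (valence 2) → 0 H
  atom 9: C, bond orders sum to 3 (valence 4) → 1 H
  atom 10: O, bond orders sum to 1 (valence 2) → 1 H
  atom 11: C, bond orders sum to 2 (valence 4) → 2 H
  atom 12: C, bond orders sum to 2 (valence 4) → 2 H
Totals → C:7, H:10, O:5.
In Hill order: C7H10O5.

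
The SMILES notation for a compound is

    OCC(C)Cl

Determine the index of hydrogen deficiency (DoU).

Degree of unsaturation = (number of rings) + (number of π bonds).
Ring closures in the SMILES: 0.
π bonds: none → 0 DoU from unsaturation.
Total DoU = 0 + 0 = 0.

0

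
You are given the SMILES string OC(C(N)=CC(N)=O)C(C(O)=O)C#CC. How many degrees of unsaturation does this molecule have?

Molecular formula: C9H12N2O4.
DoU = (2C + 2 + N − H − X) / 2, where X is the halogen count and O/S are ignored.
    = (2·9 + 2 + 2 − 12 − 0) / 2 = 10 / 2 = 5.

5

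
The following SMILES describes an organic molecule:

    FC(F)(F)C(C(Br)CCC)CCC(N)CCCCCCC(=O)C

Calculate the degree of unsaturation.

1

Degree of unsaturation = (number of rings) + (number of π bonds).
Ring closures in the SMILES: 0.
π bonds: 1 double bond (each 1 DoU) → 1 DoU from unsaturation.
Total DoU = 0 + 1 = 1.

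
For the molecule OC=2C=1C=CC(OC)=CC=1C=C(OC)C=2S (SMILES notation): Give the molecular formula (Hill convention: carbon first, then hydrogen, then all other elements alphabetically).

Walk through each heavy atom and fill implicit hydrogens from standard valence (C 4, N 3, O 2, S 2, halogen 1):
  atom 1: O, bond orders sum to 1 (valence 2) → 1 H
  atom 2: C, bond orders sum to 4 (valence 4) → 0 H
  atom 3: C, bond orders sum to 4 (valence 4) → 0 H
  atom 4: C, bond orders sum to 3 (valence 4) → 1 H
  atom 5: C, bond orders sum to 3 (valence 4) → 1 H
  atom 6: C, bond orders sum to 4 (valence 4) → 0 H
  atom 7: O, bond orders sum to 2 (valence 2) → 0 H
  atom 8: C, bond orders sum to 1 (valence 4) → 3 H
  atom 9: C, bond orders sum to 3 (valence 4) → 1 H
  atom 10: C, bond orders sum to 4 (valence 4) → 0 H
  atom 11: C, bond orders sum to 3 (valence 4) → 1 H
  atom 12: C, bond orders sum to 4 (valence 4) → 0 H
  atom 13: O, bond orders sum to 2 (valence 2) → 0 H
  atom 14: C, bond orders sum to 1 (valence 4) → 3 H
  atom 15: C, bond orders sum to 4 (valence 4) → 0 H
  atom 16: S, bond orders sum to 1 (valence 2) → 1 H
Totals → C:12, H:12, O:3, S:1.
In Hill order: C12H12O3S.

C12H12O3S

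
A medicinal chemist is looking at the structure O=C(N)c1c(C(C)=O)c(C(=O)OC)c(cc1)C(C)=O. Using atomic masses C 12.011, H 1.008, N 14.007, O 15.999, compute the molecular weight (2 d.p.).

263.25 g/mol

First, the molecular formula is C13H13NO5 (counting implicit H from valence).
  C: 13 × 12.011 = 156.143
  H: 13 × 1.008 = 13.104
  N: 1 × 14.007 = 14.007
  O: 5 × 15.999 = 79.995
Sum: 13×12.011 + 13×1.008 + 1×14.007 + 5×15.999 = 263.249 → 263.25 g/mol.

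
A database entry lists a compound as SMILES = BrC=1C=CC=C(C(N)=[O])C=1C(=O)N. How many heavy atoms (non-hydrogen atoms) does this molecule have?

13

Every atom symbol written in the SMILES (organic subset) is one heavy atom; implicit H are not written.
Heavy atoms by element → Br:1, C:8, N:2, O:2.
Total: 13.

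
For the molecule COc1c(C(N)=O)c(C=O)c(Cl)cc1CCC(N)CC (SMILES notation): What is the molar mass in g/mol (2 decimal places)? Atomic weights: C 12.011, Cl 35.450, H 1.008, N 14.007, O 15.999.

First, the molecular formula is C14H19ClN2O3 (counting implicit H from valence).
  C: 14 × 12.011 = 168.154
  Cl: 1 × 35.450 = 35.450
  H: 19 × 1.008 = 19.152
  N: 2 × 14.007 = 28.014
  O: 3 × 15.999 = 47.997
Sum: 14×12.011 + 1×35.450 + 19×1.008 + 2×14.007 + 3×15.999 = 298.767 → 298.77 g/mol.

298.77 g/mol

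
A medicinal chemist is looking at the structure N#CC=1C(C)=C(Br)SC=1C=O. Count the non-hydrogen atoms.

11

Every atom symbol written in the SMILES (organic subset) is one heavy atom; implicit H are not written.
Heavy atoms by element → Br:1, C:7, N:1, O:1, S:1.
Total: 11.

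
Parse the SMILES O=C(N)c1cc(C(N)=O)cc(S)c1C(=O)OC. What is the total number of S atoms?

1

Scan the SMILES for S atoms (remember two-letter symbols like Cl and Br are single atoms).
Sulfur count: 1.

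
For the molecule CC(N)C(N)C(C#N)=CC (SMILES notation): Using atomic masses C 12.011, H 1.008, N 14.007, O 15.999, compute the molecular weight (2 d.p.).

First, the molecular formula is C7H13N3 (counting implicit H from valence).
  C: 7 × 12.011 = 84.077
  H: 13 × 1.008 = 13.104
  N: 3 × 14.007 = 42.021
Sum: 7×12.011 + 13×1.008 + 3×14.007 = 139.202 → 139.20 g/mol.

139.20 g/mol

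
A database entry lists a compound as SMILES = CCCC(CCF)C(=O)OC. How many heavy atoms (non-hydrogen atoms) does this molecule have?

11

Every atom symbol written in the SMILES (organic subset) is one heavy atom; implicit H are not written.
Heavy atoms by element → C:8, F:1, O:2.
Total: 11.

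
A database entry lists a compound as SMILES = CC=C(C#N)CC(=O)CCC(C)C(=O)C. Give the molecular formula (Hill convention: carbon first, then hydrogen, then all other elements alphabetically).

Walk through each heavy atom and fill implicit hydrogens from standard valence (C 4, N 3, O 2, S 2, halogen 1):
  atom 1: C, bond orders sum to 1 (valence 4) → 3 H
  atom 2: C, bond orders sum to 3 (valence 4) → 1 H
  atom 3: C, bond orders sum to 4 (valence 4) → 0 H
  atom 4: C, bond orders sum to 4 (valence 4) → 0 H
  atom 5: N, bond orders sum to 3 (valence 3) → 0 H
  atom 6: C, bond orders sum to 2 (valence 4) → 2 H
  atom 7: C, bond orders sum to 4 (valence 4) → 0 H
  atom 8: O, bond orders sum to 2 (valence 2) → 0 H
  atom 9: C, bond orders sum to 2 (valence 4) → 2 H
  atom 10: C, bond orders sum to 2 (valence 4) → 2 H
  atom 11: C, bond orders sum to 3 (valence 4) → 1 H
  atom 12: C, bond orders sum to 1 (valence 4) → 3 H
  atom 13: C, bond orders sum to 4 (valence 4) → 0 H
  atom 14: O, bond orders sum to 2 (valence 2) → 0 H
  atom 15: C, bond orders sum to 1 (valence 4) → 3 H
Totals → C:12, H:17, N:1, O:2.

C12H17NO2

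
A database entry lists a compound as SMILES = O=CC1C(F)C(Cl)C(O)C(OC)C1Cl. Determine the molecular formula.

Walk through each heavy atom and fill implicit hydrogens from standard valence (C 4, N 3, O 2, S 2, halogen 1):
  atom 1: O, bond orders sum to 2 (valence 2) → 0 H
  atom 2: C, bond orders sum to 3 (valence 4) → 1 H
  atom 3: C, bond orders sum to 3 (valence 4) → 1 H
  atom 4: C, bond orders sum to 3 (valence 4) → 1 H
  atom 5: F (halogen, monovalent) → 0 H
  atom 6: C, bond orders sum to 3 (valence 4) → 1 H
  atom 7: Cl (halogen, monovalent) → 0 H
  atom 8: C, bond orders sum to 3 (valence 4) → 1 H
  atom 9: O, bond orders sum to 1 (valence 2) → 1 H
  atom 10: C, bond orders sum to 3 (valence 4) → 1 H
  atom 11: O, bond orders sum to 2 (valence 2) → 0 H
  atom 12: C, bond orders sum to 1 (valence 4) → 3 H
  atom 13: C, bond orders sum to 3 (valence 4) → 1 H
  atom 14: Cl (halogen, monovalent) → 0 H
Totals → C:8, H:11, Cl:2, F:1, O:3.
In Hill order: C8H11Cl2FO3.

C8H11Cl2FO3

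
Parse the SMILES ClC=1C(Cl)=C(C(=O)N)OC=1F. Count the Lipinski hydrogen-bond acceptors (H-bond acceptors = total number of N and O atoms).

3

N atoms: 1; O atoms: 2.
Lipinski HBA = 1 + 2 = 3.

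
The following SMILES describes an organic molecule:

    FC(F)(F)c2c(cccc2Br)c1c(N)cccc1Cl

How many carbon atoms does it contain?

13

Count every carbon token in the SMILES (each C, including those in ring-closure positions and inside branches).
Carbon count: 13.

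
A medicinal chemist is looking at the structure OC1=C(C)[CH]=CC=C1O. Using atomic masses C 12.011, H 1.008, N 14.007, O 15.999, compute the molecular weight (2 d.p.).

First, the molecular formula is C7H8O2 (counting implicit H from valence).
  C: 7 × 12.011 = 84.077
  H: 8 × 1.008 = 8.064
  O: 2 × 15.999 = 31.998
Sum: 7×12.011 + 8×1.008 + 2×15.999 = 124.139 → 124.14 g/mol.

124.14 g/mol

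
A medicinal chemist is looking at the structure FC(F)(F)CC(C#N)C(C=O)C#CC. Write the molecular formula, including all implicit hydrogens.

C9H8F3NO

Walk through each heavy atom and fill implicit hydrogens from standard valence (C 4, N 3, O 2, S 2, halogen 1):
  atom 1: F (halogen, monovalent) → 0 H
  atom 2: C, bond orders sum to 4 (valence 4) → 0 H
  atom 3: F (halogen, monovalent) → 0 H
  atom 4: F (halogen, monovalent) → 0 H
  atom 5: C, bond orders sum to 2 (valence 4) → 2 H
  atom 6: C, bond orders sum to 3 (valence 4) → 1 H
  atom 7: C, bond orders sum to 4 (valence 4) → 0 H
  atom 8: N, bond orders sum to 3 (valence 3) → 0 H
  atom 9: C, bond orders sum to 3 (valence 4) → 1 H
  atom 10: C, bond orders sum to 3 (valence 4) → 1 H
  atom 11: O, bond orders sum to 2 (valence 2) → 0 H
  atom 12: C, bond orders sum to 4 (valence 4) → 0 H
  atom 13: C, bond orders sum to 4 (valence 4) → 0 H
  atom 14: C, bond orders sum to 1 (valence 4) → 3 H
Totals → C:9, H:8, F:3, N:1, O:1.
In Hill order: C9H8F3NO.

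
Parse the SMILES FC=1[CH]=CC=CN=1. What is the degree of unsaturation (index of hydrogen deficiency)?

Molecular formula: C5H4FN.
DoU = (2C + 2 + N − H − X) / 2, where X is the halogen count and O/S are ignored.
    = (2·5 + 2 + 1 − 4 − 1) / 2 = 8 / 2 = 4.

4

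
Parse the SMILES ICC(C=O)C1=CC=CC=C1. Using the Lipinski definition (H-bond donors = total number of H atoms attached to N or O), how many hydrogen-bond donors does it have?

Donors: find every N or O and count the H atoms it carries.
  atom 5 (O): bond orders sum to 2 → 0 H
Lipinski HBD = 0.

0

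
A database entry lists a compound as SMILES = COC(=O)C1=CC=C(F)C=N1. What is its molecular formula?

Walk through each heavy atom and fill implicit hydrogens from standard valence (C 4, N 3, O 2, S 2, halogen 1):
  atom 1: C, bond orders sum to 1 (valence 4) → 3 H
  atom 2: O, bond orders sum to 2 (valence 2) → 0 H
  atom 3: C, bond orders sum to 4 (valence 4) → 0 H
  atom 4: O, bond orders sum to 2 (valence 2) → 0 H
  atom 5: C, bond orders sum to 4 (valence 4) → 0 H
  atom 6: C, bond orders sum to 3 (valence 4) → 1 H
  atom 7: C, bond orders sum to 3 (valence 4) → 1 H
  atom 8: C, bond orders sum to 4 (valence 4) → 0 H
  atom 9: F (halogen, monovalent) → 0 H
  atom 10: C, bond orders sum to 3 (valence 4) → 1 H
  atom 11: N, bond orders sum to 3 (valence 3) → 0 H
Totals → C:7, H:6, F:1, N:1, O:2.

C7H6FNO2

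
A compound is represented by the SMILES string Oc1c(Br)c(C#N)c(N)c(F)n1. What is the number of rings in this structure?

In SMILES, each pair of matching ring-closure digits denotes one ring-closing bond; the number of such bonds equals the number of independent rings.
Ring-closure bonds here: 1.

1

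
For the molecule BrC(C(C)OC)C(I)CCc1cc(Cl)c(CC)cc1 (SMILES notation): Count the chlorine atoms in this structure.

1

Scan the SMILES for Cl atoms (remember two-letter symbols like Cl and Br are single atoms).
Chlorine count: 1.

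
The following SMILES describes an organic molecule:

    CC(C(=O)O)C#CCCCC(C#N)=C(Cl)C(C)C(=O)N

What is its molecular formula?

C14H17ClN2O3

Walk through each heavy atom and fill implicit hydrogens from standard valence (C 4, N 3, O 2, S 2, halogen 1):
  atom 1: C, bond orders sum to 1 (valence 4) → 3 H
  atom 2: C, bond orders sum to 3 (valence 4) → 1 H
  atom 3: C, bond orders sum to 4 (valence 4) → 0 H
  atom 4: O, bond orders sum to 2 (valence 2) → 0 H
  atom 5: O, bond orders sum to 1 (valence 2) → 1 H
  atom 6: C, bond orders sum to 4 (valence 4) → 0 H
  atom 7: C, bond orders sum to 4 (valence 4) → 0 H
  atom 8: C, bond orders sum to 2 (valence 4) → 2 H
  atom 9: C, bond orders sum to 2 (valence 4) → 2 H
  atom 10: C, bond orders sum to 2 (valence 4) → 2 H
  atom 11: C, bond orders sum to 4 (valence 4) → 0 H
  atom 12: C, bond orders sum to 4 (valence 4) → 0 H
  atom 13: N, bond orders sum to 3 (valence 3) → 0 H
  atom 14: C, bond orders sum to 4 (valence 4) → 0 H
  atom 15: Cl (halogen, monovalent) → 0 H
  atom 16: C, bond orders sum to 3 (valence 4) → 1 H
  atom 17: C, bond orders sum to 1 (valence 4) → 3 H
  atom 18: C, bond orders sum to 4 (valence 4) → 0 H
  atom 19: O, bond orders sum to 2 (valence 2) → 0 H
  atom 20: N, bond orders sum to 1 (valence 3) → 2 H
Totals → C:14, H:17, Cl:1, N:2, O:3.
In Hill order: C14H17ClN2O3.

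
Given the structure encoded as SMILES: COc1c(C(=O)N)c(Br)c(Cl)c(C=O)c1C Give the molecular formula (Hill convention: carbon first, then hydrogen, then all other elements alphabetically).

C10H9BrClNO3

Walk through each heavy atom and fill implicit hydrogens from standard valence (C 4, N 3, O 2, S 2, halogen 1); for lowercase aromatic atoms, an aromatic c carries 1 H when it has two neighbours and 0 H with three, and aromatic n carries 0 H:
  atom 1: C, bond orders sum to 1 (valence 4) → 3 H
  atom 2: O, bond orders sum to 2 (valence 2) → 0 H
  atom 3: aromatic c, 3 neighbours → 0 H
  atom 4: aromatic c, 3 neighbours → 0 H
  atom 5: C, bond orders sum to 4 (valence 4) → 0 H
  atom 6: O, bond orders sum to 2 (valence 2) → 0 H
  atom 7: N, bond orders sum to 1 (valence 3) → 2 H
  atom 8: aromatic c, 3 neighbours → 0 H
  atom 9: Br (halogen, monovalent) → 0 H
  atom 10: aromatic c, 3 neighbours → 0 H
  atom 11: Cl (halogen, monovalent) → 0 H
  atom 12: aromatic c, 3 neighbours → 0 H
  atom 13: C, bond orders sum to 3 (valence 4) → 1 H
  atom 14: O, bond orders sum to 2 (valence 2) → 0 H
  atom 15: aromatic c, 3 neighbours → 0 H
  atom 16: C, bond orders sum to 1 (valence 4) → 3 H
Totals → C:10, H:9, Br:1, Cl:1, N:1, O:3.
In Hill order: C10H9BrClNO3.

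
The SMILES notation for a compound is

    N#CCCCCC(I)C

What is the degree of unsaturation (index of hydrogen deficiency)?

Molecular formula: C7H12IN.
DoU = (2C + 2 + N − H − X) / 2, where X is the halogen count and O/S are ignored.
    = (2·7 + 2 + 1 − 12 − 1) / 2 = 4 / 2 = 2.

2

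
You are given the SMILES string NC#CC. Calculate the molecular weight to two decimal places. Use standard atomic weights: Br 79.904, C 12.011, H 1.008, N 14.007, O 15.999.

First, the molecular formula is C3H5N (counting implicit H from valence).
  C: 3 × 12.011 = 36.033
  H: 5 × 1.008 = 5.040
  N: 1 × 14.007 = 14.007
Sum: 3×12.011 + 5×1.008 + 1×14.007 = 55.080 → 55.08 g/mol.

55.08 g/mol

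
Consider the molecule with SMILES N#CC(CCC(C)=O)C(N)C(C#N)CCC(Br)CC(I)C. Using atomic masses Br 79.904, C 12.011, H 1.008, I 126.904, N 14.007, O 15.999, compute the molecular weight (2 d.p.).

First, the molecular formula is C15H23BrIN3O (counting implicit H from valence).
  Br: 1 × 79.904 = 79.904
  C: 15 × 12.011 = 180.165
  H: 23 × 1.008 = 23.184
  I: 1 × 126.904 = 126.904
  N: 3 × 14.007 = 42.021
  O: 1 × 15.999 = 15.999
Sum: 1×79.904 + 15×12.011 + 23×1.008 + 1×126.904 + 3×14.007 + 1×15.999 = 468.177 → 468.18 g/mol.

468.18 g/mol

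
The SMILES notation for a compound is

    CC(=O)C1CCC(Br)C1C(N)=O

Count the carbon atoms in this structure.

Count every carbon token in the SMILES (each C, including those in ring-closure positions and inside branches).
Carbon count: 8.

8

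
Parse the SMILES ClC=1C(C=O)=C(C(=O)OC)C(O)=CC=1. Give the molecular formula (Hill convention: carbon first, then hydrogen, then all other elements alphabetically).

C9H7ClO4

Walk through each heavy atom and fill implicit hydrogens from standard valence (C 4, N 3, O 2, S 2, halogen 1):
  atom 1: Cl (halogen, monovalent) → 0 H
  atom 2: C, bond orders sum to 4 (valence 4) → 0 H
  atom 3: C, bond orders sum to 4 (valence 4) → 0 H
  atom 4: C, bond orders sum to 3 (valence 4) → 1 H
  atom 5: O, bond orders sum to 2 (valence 2) → 0 H
  atom 6: C, bond orders sum to 4 (valence 4) → 0 H
  atom 7: C, bond orders sum to 4 (valence 4) → 0 H
  atom 8: O, bond orders sum to 2 (valence 2) → 0 H
  atom 9: O, bond orders sum to 2 (valence 2) → 0 H
  atom 10: C, bond orders sum to 1 (valence 4) → 3 H
  atom 11: C, bond orders sum to 4 (valence 4) → 0 H
  atom 12: O, bond orders sum to 1 (valence 2) → 1 H
  atom 13: C, bond orders sum to 3 (valence 4) → 1 H
  atom 14: C, bond orders sum to 3 (valence 4) → 1 H
Totals → C:9, H:7, Cl:1, O:4.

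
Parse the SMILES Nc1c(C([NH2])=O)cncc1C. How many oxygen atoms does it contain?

Scan the SMILES for O atoms (remember two-letter symbols like Cl and Br are single atoms).
Oxygen count: 1.

1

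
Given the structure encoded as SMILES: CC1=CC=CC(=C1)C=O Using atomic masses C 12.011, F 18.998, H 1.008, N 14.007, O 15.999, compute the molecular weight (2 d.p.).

120.15 g/mol

First, the molecular formula is C8H8O (counting implicit H from valence).
  C: 8 × 12.011 = 96.088
  H: 8 × 1.008 = 8.064
  O: 1 × 15.999 = 15.999
Sum: 8×12.011 + 8×1.008 + 1×15.999 = 120.151 → 120.15 g/mol.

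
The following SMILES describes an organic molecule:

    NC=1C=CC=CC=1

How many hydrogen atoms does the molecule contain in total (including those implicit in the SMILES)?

Walk through each heavy atom and fill implicit hydrogens from standard valence (C 4, N 3, O 2, S 2, halogen 1):
  atom 1: N, bond orders sum to 1 (valence 3) → 2 H
  atom 2: C, bond orders sum to 4 (valence 4) → 0 H
  atom 3: C, bond orders sum to 3 (valence 4) → 1 H
  atom 4: C, bond orders sum to 3 (valence 4) → 1 H
  atom 5: C, bond orders sum to 3 (valence 4) → 1 H
  atom 6: C, bond orders sum to 3 (valence 4) → 1 H
  atom 7: C, bond orders sum to 3 (valence 4) → 1 H
Total hydrogens: 7.

7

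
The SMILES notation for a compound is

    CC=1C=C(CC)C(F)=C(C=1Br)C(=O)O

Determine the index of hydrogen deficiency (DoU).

5

Degree of unsaturation = (number of rings) + (number of π bonds).
Ring closures in the SMILES: 1.
π bonds: 4 double bonds (each 1 DoU) → 4 DoU from unsaturation.
Total DoU = 1 + 4 = 5.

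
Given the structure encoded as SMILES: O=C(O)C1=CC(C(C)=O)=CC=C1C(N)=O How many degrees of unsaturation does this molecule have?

Molecular formula: C10H9NO4.
DoU = (2C + 2 + N − H − X) / 2, where X is the halogen count and O/S are ignored.
    = (2·10 + 2 + 1 − 9 − 0) / 2 = 14 / 2 = 7.

7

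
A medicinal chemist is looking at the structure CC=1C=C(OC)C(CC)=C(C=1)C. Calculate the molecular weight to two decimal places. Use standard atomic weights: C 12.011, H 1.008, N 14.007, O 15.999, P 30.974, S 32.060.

164.25 g/mol

First, the molecular formula is C11H16O (counting implicit H from valence).
  C: 11 × 12.011 = 132.121
  H: 16 × 1.008 = 16.128
  O: 1 × 15.999 = 15.999
Sum: 11×12.011 + 16×1.008 + 1×15.999 = 164.248 → 164.25 g/mol.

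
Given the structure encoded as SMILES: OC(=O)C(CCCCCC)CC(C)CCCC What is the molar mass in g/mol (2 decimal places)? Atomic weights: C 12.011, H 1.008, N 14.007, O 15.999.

242.40 g/mol

First, the molecular formula is C15H30O2 (counting implicit H from valence).
  C: 15 × 12.011 = 180.165
  H: 30 × 1.008 = 30.240
  O: 2 × 15.999 = 31.998
Sum: 15×12.011 + 30×1.008 + 2×15.999 = 242.403 → 242.40 g/mol.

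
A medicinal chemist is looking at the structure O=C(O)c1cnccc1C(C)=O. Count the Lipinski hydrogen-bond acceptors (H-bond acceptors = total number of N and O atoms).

N atoms: 1; O atoms: 3.
Lipinski HBA = 1 + 3 = 4.

4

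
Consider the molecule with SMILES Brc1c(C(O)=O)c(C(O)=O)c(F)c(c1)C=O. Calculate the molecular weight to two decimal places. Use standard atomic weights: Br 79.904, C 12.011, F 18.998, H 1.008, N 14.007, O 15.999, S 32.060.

291.03 g/mol

First, the molecular formula is C9H4BrFO5 (counting implicit H from valence).
  Br: 1 × 79.904 = 79.904
  C: 9 × 12.011 = 108.099
  F: 1 × 18.998 = 18.998
  H: 4 × 1.008 = 4.032
  O: 5 × 15.999 = 79.995
Sum: 1×79.904 + 9×12.011 + 1×18.998 + 4×1.008 + 5×15.999 = 291.028 → 291.03 g/mol.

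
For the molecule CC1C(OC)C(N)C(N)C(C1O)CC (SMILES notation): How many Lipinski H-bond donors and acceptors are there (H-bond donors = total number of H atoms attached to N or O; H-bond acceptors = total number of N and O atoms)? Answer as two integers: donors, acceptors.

5, 4

Donors: find every N or O and count the H atoms it carries.
  atom 4 (O): bond orders sum to 2 → 0 H
  atom 7 (N): bond orders sum to 1 → 2 H
  atom 9 (N): bond orders sum to 1 → 2 H
  atom 12 (O): bond orders sum to 1 → 1 H
Lipinski HBD = 5.
Acceptors: N atoms = 2, O atoms = 2 → HBA = 4.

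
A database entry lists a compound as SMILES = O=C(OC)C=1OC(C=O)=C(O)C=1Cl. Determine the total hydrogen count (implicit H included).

5

Walk through each heavy atom and fill implicit hydrogens from standard valence (C 4, N 3, O 2, S 2, halogen 1):
  atom 1: O, bond orders sum to 2 (valence 2) → 0 H
  atom 2: C, bond orders sum to 4 (valence 4) → 0 H
  atom 3: O, bond orders sum to 2 (valence 2) → 0 H
  atom 4: C, bond orders sum to 1 (valence 4) → 3 H
  atom 5: C, bond orders sum to 4 (valence 4) → 0 H
  atom 6: O, bond orders sum to 2 (valence 2) → 0 H
  atom 7: C, bond orders sum to 4 (valence 4) → 0 H
  atom 8: C, bond orders sum to 3 (valence 4) → 1 H
  atom 9: O, bond orders sum to 2 (valence 2) → 0 H
  atom 10: C, bond orders sum to 4 (valence 4) → 0 H
  atom 11: O, bond orders sum to 1 (valence 2) → 1 H
  atom 12: C, bond orders sum to 4 (valence 4) → 0 H
  atom 13: Cl (halogen, monovalent) → 0 H
Total hydrogens: 5.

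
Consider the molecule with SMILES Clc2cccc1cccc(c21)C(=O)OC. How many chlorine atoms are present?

1

Scan the SMILES for Cl atoms (remember two-letter symbols like Cl and Br are single atoms).
Chlorine count: 1.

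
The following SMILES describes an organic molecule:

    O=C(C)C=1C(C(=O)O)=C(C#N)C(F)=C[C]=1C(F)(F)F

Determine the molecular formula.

Walk through each heavy atom and fill implicit hydrogens from standard valence (C 4, N 3, O 2, S 2, halogen 1):
  atom 1: O, bond orders sum to 2 (valence 2) → 0 H
  atom 2: C, bond orders sum to 4 (valence 4) → 0 H
  atom 3: C, bond orders sum to 1 (valence 4) → 3 H
  atom 4: C, bond orders sum to 4 (valence 4) → 0 H
  atom 5: C, bond orders sum to 4 (valence 4) → 0 H
  atom 6: C, bond orders sum to 4 (valence 4) → 0 H
  atom 7: O, bond orders sum to 2 (valence 2) → 0 H
  atom 8: O, bond orders sum to 1 (valence 2) → 1 H
  atom 9: C, bond orders sum to 4 (valence 4) → 0 H
  atom 10: C, bond orders sum to 4 (valence 4) → 0 H
  atom 11: N, bond orders sum to 3 (valence 3) → 0 H
  atom 12: C, bond orders sum to 4 (valence 4) → 0 H
  atom 13: F (halogen, monovalent) → 0 H
  atom 14: C, bond orders sum to 3 (valence 4) → 1 H
  atom 15: C with explicit H count 0
  atom 16: C, bond orders sum to 4 (valence 4) → 0 H
  atom 17: F (halogen, monovalent) → 0 H
  atom 18: F (halogen, monovalent) → 0 H
  atom 19: F (halogen, monovalent) → 0 H
Totals → C:11, H:5, F:4, N:1, O:3.
In Hill order: C11H5F4NO3.

C11H5F4NO3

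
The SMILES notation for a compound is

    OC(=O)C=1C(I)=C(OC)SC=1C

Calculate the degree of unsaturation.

4

Degree of unsaturation = (number of rings) + (number of π bonds).
Ring closures in the SMILES: 1.
π bonds: 3 double bonds (each 1 DoU) → 3 DoU from unsaturation.
Total DoU = 1 + 3 = 4.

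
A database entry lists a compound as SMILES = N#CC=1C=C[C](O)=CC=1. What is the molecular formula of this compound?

C7H5NO

Walk through each heavy atom and fill implicit hydrogens from standard valence (C 4, N 3, O 2, S 2, halogen 1):
  atom 1: N, bond orders sum to 3 (valence 3) → 0 H
  atom 2: C, bond orders sum to 4 (valence 4) → 0 H
  atom 3: C, bond orders sum to 4 (valence 4) → 0 H
  atom 4: C, bond orders sum to 3 (valence 4) → 1 H
  atom 5: C, bond orders sum to 3 (valence 4) → 1 H
  atom 6: C with explicit H count 0
  atom 7: O, bond orders sum to 1 (valence 2) → 1 H
  atom 8: C, bond orders sum to 3 (valence 4) → 1 H
  atom 9: C, bond orders sum to 3 (valence 4) → 1 H
Totals → C:7, H:5, N:1, O:1.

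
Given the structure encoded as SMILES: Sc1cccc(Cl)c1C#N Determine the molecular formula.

Walk through each heavy atom and fill implicit hydrogens from standard valence (C 4, N 3, O 2, S 2, halogen 1); for lowercase aromatic atoms, an aromatic c carries 1 H when it has two neighbours and 0 H with three, and aromatic n carries 0 H:
  atom 1: S, bond orders sum to 1 (valence 2) → 1 H
  atom 2: aromatic c, 3 neighbours → 0 H
  atom 3: aromatic c, 2 neighbours → 1 H
  atom 4: aromatic c, 2 neighbours → 1 H
  atom 5: aromatic c, 2 neighbours → 1 H
  atom 6: aromatic c, 3 neighbours → 0 H
  atom 7: Cl (halogen, monovalent) → 0 H
  atom 8: aromatic c, 3 neighbours → 0 H
  atom 9: C, bond orders sum to 4 (valence 4) → 0 H
  atom 10: N, bond orders sum to 3 (valence 3) → 0 H
Totals → C:7, H:4, Cl:1, N:1, S:1.

C7H4ClNS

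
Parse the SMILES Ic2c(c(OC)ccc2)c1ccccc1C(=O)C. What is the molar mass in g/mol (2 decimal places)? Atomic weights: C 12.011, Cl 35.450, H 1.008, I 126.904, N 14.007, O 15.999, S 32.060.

First, the molecular formula is C15H13IO2 (counting implicit H from valence).
  C: 15 × 12.011 = 180.165
  H: 13 × 1.008 = 13.104
  I: 1 × 126.904 = 126.904
  O: 2 × 15.999 = 31.998
Sum: 15×12.011 + 13×1.008 + 1×126.904 + 2×15.999 = 352.171 → 352.17 g/mol.

352.17 g/mol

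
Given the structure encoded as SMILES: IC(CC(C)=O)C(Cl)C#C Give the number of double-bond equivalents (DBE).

3

Degree of unsaturation = (number of rings) + (number of π bonds).
Ring closures in the SMILES: 0.
π bonds: 1 double bond (each 1 DoU), 1 triple bond (each 2 DoU) → 3 DoU from unsaturation.
Total DoU = 0 + 3 = 3.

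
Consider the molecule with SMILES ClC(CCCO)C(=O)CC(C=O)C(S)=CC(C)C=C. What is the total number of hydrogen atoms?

Walk through each heavy atom and fill implicit hydrogens from standard valence (C 4, N 3, O 2, S 2, halogen 1):
  atom 1: Cl (halogen, monovalent) → 0 H
  atom 2: C, bond orders sum to 3 (valence 4) → 1 H
  atom 3: C, bond orders sum to 2 (valence 4) → 2 H
  atom 4: C, bond orders sum to 2 (valence 4) → 2 H
  atom 5: C, bond orders sum to 2 (valence 4) → 2 H
  atom 6: O, bond orders sum to 1 (valence 2) → 1 H
  atom 7: C, bond orders sum to 4 (valence 4) → 0 H
  atom 8: O, bond orders sum to 2 (valence 2) → 0 H
  atom 9: C, bond orders sum to 2 (valence 4) → 2 H
  atom 10: C, bond orders sum to 3 (valence 4) → 1 H
  atom 11: C, bond orders sum to 3 (valence 4) → 1 H
  atom 12: O, bond orders sum to 2 (valence 2) → 0 H
  atom 13: C, bond orders sum to 4 (valence 4) → 0 H
  atom 14: S, bond orders sum to 1 (valence 2) → 1 H
  atom 15: C, bond orders sum to 3 (valence 4) → 1 H
  atom 16: C, bond orders sum to 3 (valence 4) → 1 H
  atom 17: C, bond orders sum to 1 (valence 4) → 3 H
  atom 18: C, bond orders sum to 3 (valence 4) → 1 H
  atom 19: C, bond orders sum to 2 (valence 4) → 2 H
Total hydrogens: 21.

21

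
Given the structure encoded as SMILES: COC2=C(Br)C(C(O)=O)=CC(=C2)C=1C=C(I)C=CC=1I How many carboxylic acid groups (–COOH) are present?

The carboxylic acid motif appears at heavy-atom position 7 in the SMILES.
Other groups present: 1 ether.
Carboxylic acid count: 1.

1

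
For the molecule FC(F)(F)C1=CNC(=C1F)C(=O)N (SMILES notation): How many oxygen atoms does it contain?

1

Scan the SMILES for O atoms (remember two-letter symbols like Cl and Br are single atoms).
Oxygen count: 1.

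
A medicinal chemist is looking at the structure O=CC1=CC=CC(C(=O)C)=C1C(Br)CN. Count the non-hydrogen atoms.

15

Every atom symbol written in the SMILES (organic subset) is one heavy atom; implicit H are not written.
Heavy atoms by element → Br:1, C:11, N:1, O:2.
Total: 15.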